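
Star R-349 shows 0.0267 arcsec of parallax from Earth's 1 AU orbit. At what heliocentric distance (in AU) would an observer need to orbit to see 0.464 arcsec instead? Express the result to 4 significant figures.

Parallax scales linearly with baseline: p ∝ B, so B = p_target / p_Earth × 1 AU.
B = 0.464 / 0.0267 = 17.378 AU.

17.38 AU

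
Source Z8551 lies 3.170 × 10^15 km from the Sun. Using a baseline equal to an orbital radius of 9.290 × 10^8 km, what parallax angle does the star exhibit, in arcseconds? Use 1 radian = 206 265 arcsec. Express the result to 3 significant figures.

θ ≈ B/d = (9.290 × 10^8) / (3.170 × 10^15) = 2.9306 × 10^-7 rad.
In arcseconds: 2.9306 × 10^-7 × 206265 = 0.060448″.

0.0604 arcsec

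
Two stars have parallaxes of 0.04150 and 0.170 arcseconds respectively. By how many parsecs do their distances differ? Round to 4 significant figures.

d_A = 1/0.04150″ = 24.096 pc; d_B = 1/0.1700″ = 5.8824 pc.
|d_B − d_A| = |5.8824 − 24.096| = 18.214 pc.

18.21 pc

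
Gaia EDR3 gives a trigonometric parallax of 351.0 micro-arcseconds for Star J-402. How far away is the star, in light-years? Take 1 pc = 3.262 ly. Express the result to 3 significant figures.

p = 351.0 micro-arcseconds = 0.0003510 arcsec.
d = 1/p = 1/0.0003510 = 2849 pc.
In light-years: 2849 × 3.262 = 9293.4 ly.

9290 light years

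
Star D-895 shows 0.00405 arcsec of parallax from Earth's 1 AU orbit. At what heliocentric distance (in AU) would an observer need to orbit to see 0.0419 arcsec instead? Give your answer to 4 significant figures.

Parallax scales linearly with baseline: p ∝ B, so B = p_target / p_Earth × 1 AU.
B = 0.0419 / 0.00405 = 10.346 AU.

10.35 AU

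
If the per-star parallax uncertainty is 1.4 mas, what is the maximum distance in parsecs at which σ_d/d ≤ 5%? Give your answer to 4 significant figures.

35.71 pc

σ_d/d = σ_p/p, so the condition is σ_p/p ≤ 0.05, i.e. p ≥ σ_p/0.05.
p_min = 1.4/0.05 = 28 mas = 0.028 arcsec.
d_max = 1/p_min = 1/0.028 = 35.714 pc.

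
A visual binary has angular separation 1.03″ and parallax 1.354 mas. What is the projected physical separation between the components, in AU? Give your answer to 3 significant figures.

d = 1/p = 1/0.001354″ = 738.55 pc.
At distance d (pc), an angle of θ arcsec spans θ·d AU: s = 1.03 × 738.55 = 760.71 AU.

761 AU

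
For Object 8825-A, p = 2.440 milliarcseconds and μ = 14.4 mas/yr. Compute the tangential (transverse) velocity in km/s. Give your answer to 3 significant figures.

d = 1/p = 1/0.002440″ = 409.84 pc.
μ = 14.4 mas/yr = 0.0144 ″/yr.
v_t = 4.74 × μ × d = 4.74 × 0.0144 × 409.84 = 27.974 km/s.

28.0 km/s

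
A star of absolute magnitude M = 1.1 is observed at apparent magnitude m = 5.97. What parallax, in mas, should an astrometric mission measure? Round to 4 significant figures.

10.62 mas

m − M = 5.97 − 1.1 = 4.87.
d = 10^((m−M)/5 + 1) = 10^1.974 = 94.189 pc.
p = 1/d = 1/94.189 = 0.010617 arcsec = 10.617 mas.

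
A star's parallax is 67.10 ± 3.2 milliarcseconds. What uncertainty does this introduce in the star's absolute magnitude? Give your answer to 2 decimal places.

σ_M = 0.10 mag

M = m − 5 log₁₀ d + 5 = m + 5 log₁₀ p + 5, so ∂M/∂p = 5/(p ln 10).
σ_M = (5/ln 10) · (σ_p/p) = 2.1715 × 3.2/67.10 = 2.1715 × 0.04769 = 0.10356.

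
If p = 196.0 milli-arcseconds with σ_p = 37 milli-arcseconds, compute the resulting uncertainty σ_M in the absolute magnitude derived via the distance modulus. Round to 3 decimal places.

M = m − 5 log₁₀ d + 5 = m + 5 log₁₀ p + 5, so ∂M/∂p = 5/(p ln 10).
σ_M = (5/ln 10) · (σ_p/p) = 2.1715 × 37/196.0 = 2.1715 × 0.18878 = 0.40994.

σ_M = 0.410 mag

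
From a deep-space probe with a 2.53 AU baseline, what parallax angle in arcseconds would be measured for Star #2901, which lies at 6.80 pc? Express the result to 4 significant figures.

0.3721 arcsec

p (arcsec) = B (AU) / d (pc).
p = 2.53 / 6.80 = 0.37206 arcsec.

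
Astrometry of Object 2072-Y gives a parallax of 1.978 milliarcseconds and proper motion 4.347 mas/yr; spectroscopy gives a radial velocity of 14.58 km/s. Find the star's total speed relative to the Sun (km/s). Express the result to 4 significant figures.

d = 1/p = 1/0.001978″ = 505.56 pc.
μ = 4.347 mas/yr = 0.004347 ″/yr.
v_t = 4.740 μ d = 4.740 × 0.004347 × 505.56 = 10.417 km/s.
v = √(v_r² + v_t²) = √(14.58² + 10.417²) = √321.09 = 17.919 km/s.

17.92 km/s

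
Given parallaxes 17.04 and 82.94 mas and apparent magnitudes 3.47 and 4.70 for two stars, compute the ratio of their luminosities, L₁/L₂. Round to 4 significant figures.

L₁/L₂ = 73.55

d₁ = 1/p₁ = 1/0.01704″ = 58.685 pc; d₂ = 1/p₂ = 1/0.08294″ = 12.057 pc.
M₁ = m₁ − 5 log₁₀ d₁ + 5 = 3.47 − 8.8426 + 5 = -0.3726.
M₂ = 4.70 − 5.4062 + 5 = 4.2938.
L₁/L₂ = 10^(0.4(M₂ − M₁)) = 10^(0.4 × 4.6664) = 10^1.86656 = 73.546.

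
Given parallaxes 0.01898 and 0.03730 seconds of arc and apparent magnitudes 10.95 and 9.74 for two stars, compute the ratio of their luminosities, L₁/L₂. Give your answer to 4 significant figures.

d₁ = 1/p₁ = 1/0.01898″ = 52.687 pc; d₂ = 1/p₂ = 1/0.03730″ = 26.81 pc.
M₁ = m₁ − 5 log₁₀ d₁ + 5 = 10.95 − 8.6085 + 5 = 7.3415.
M₂ = 9.74 − 7.1415 + 5 = 7.5985.
L₁/L₂ = 10^(0.4(M₂ − M₁)) = 10^(0.4 × 0.2570) = 10^0.10280 = 1.2671.

L₁/L₂ = 1.267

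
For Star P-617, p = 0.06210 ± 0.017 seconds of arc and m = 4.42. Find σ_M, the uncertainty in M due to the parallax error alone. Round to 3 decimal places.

σ_M = 0.594 mag

M = m − 5 log₁₀ d + 5 = m + 5 log₁₀ p + 5, so ∂M/∂p = 5/(p ln 10).
σ_M = (5/ln 10) · (σ_p/p) = 2.1715 × 0.017/0.06210 = 2.1715 × 0.27375 = 0.59445.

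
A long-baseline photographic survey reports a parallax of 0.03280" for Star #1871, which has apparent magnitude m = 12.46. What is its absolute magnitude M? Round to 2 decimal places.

M = 10.04

d = 1/p = 1/0.03280″ = 30.488 pc.
m − M = 5 log₁₀(30.488) − 5 = 7.4206 − 5 = 2.4206.
M = m − (m − M) = 12.46 − 2.4206 = 10.04.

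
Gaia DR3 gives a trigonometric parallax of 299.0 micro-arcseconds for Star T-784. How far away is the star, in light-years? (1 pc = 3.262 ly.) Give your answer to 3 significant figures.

p = 299.0 micro-arcseconds = 0.0002990 arcsec.
d = 1/p = 1/0.0002990 = 3344.5 pc.
In light-years: 3344.5 × 3.262 = 10910 ly.

10900 light years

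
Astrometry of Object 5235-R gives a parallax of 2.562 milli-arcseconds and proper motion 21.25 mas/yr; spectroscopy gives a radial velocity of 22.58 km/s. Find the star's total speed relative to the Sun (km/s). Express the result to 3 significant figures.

45.3 km/s

d = 1/p = 1/0.002562″ = 390.32 pc.
μ = 21.25 mas/yr = 0.02125 ″/yr.
v_t = 4.740 μ d = 4.740 × 0.02125 × 390.32 = 39.315 km/s.
v = √(v_r² + v_t²) = √(22.58² + 39.315²) = √2055.53 = 45.338 km/s.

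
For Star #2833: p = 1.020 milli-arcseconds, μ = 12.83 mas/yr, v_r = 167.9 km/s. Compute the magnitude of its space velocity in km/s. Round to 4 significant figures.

178.2 km/s

d = 1/p = 1/0.001020″ = 980.39 pc.
μ = 12.83 mas/yr = 0.01283 ″/yr.
v_t = 4.740 μ d = 4.740 × 0.01283 × 980.39 = 59.622 km/s.
v = √(v_r² + v_t²) = √(167.9² + 59.622²) = √31745.2 = 178.17 km/s.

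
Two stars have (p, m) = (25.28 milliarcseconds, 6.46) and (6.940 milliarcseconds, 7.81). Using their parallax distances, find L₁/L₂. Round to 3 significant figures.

L₁/L₂ = 0.261

d₁ = 1/p₁ = 1/0.02528″ = 39.557 pc; d₂ = 1/p₂ = 1/0.006940″ = 144.09 pc.
M₁ = m₁ − 5 log₁₀ d₁ + 5 = 6.46 − 7.9861 + 5 = 3.4739.
M₂ = 7.81 − 10.7932 + 5 = 2.0168.
L₁/L₂ = 10^(0.4(M₂ − M₁)) = 10^(0.4 × (-1.4571)) = 10^(-0.58284) = 0.26131.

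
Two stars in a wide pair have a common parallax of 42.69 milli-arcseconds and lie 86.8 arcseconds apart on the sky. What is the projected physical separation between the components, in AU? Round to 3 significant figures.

2030 AU

d = 1/p = 1/0.04269″ = 23.425 pc.
At distance d (pc), an angle of θ arcsec spans θ·d AU: s = 86.8 × 23.425 = 2033.3 AU.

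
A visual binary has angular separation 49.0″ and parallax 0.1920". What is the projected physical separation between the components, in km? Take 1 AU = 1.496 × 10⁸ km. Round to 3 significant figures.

d = 1/p = 1/0.1920″ = 5.2083 pc.
At distance d (pc), an angle of θ arcsec spans θ·d AU: s = 49.0 × 5.2083 = 255.21 AU.
= 255.21 × 1.496 × 10⁸ km = 3.8179 × 10^10 km.

3.82 × 10^10 km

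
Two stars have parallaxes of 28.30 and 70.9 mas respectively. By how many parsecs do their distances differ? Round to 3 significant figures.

21.2 pc

d_A = 1/0.02830″ = 35.336 pc; d_B = 1/0.07090″ = 14.104 pc.
|d_B − d_A| = |14.104 − 35.336| = 21.232 pc.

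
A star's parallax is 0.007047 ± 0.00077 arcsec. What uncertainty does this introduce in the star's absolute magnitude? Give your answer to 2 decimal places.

σ_M = 0.24 mag

M = m − 5 log₁₀ d + 5 = m + 5 log₁₀ p + 5, so ∂M/∂p = 5/(p ln 10).
σ_M = (5/ln 10) · (σ_p/p) = 2.1715 × 0.00077/0.007047 = 2.1715 × 0.10927 = 0.23728.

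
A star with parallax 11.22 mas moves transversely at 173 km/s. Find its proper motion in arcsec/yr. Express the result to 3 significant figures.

0.410 arcsec/yr

d = 1/p = 1/0.01122″ = 89.127 pc.
μ = v_t / (4.74 d) = 173 / (4.74 × 89.127) = 173 / 422.46 = 0.40951 ″/yr.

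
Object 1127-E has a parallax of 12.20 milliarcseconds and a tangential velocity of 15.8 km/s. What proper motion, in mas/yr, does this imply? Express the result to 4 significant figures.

40.67 mas/yr

d = 1/p = 1/0.01220″ = 81.967 pc.
μ = v_t / (4.74 d) = 15.8 / (4.74 × 81.967) = 15.8 / 388.52 = 0.040667 ″/yr = 40.667 mas/yr.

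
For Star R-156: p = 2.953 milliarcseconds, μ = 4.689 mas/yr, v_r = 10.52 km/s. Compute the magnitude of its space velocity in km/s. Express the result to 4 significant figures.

12.94 km/s

d = 1/p = 1/0.002953″ = 338.64 pc.
μ = 4.689 mas/yr = 0.004689 ″/yr.
v_t = 4.740 μ d = 4.740 × 0.004689 × 338.64 = 7.5266 km/s.
v = √(v_r² + v_t²) = √(10.52² + 7.5266²) = √167.32 = 12.935 km/s.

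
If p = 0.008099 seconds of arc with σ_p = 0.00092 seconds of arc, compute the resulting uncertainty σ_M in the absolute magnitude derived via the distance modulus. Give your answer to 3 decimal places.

σ_M = 0.247 mag

M = m − 5 log₁₀ d + 5 = m + 5 log₁₀ p + 5, so ∂M/∂p = 5/(p ln 10).
σ_M = (5/ln 10) · (σ_p/p) = 2.1715 × 0.00092/0.008099 = 2.1715 × 0.11359 = 0.24666.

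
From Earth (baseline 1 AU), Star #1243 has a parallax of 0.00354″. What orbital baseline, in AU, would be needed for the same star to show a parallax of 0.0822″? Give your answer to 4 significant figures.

23.22 AU

Parallax scales linearly with baseline: p ∝ B, so B = p_target / p_Earth × 1 AU.
B = 0.0822 / 0.00354 = 23.22 AU.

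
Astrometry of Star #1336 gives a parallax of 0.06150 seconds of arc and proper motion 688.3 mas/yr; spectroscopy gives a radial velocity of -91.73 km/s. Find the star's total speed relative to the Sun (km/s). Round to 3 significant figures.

d = 1/p = 1/0.06150″ = 16.26 pc.
μ = 688.3 mas/yr = 0.6883 ″/yr.
v_t = 4.740 μ d = 4.740 × 0.6883 × 16.26 = 53.049 km/s.
v = √(v_r² + v_t²) = √((-91.73)² + 53.049²) = √11228.6 = 105.97 km/s.

106 km/s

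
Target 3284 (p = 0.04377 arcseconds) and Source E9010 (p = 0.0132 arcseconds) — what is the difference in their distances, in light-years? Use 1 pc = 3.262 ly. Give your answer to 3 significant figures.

d_A = 1/0.04377″ = 22.847 pc; d_B = 1/0.01320″ = 75.758 pc.
|d_B − d_A| = |75.758 − 22.847| = 52.911 pc = 52.911 × 3.262 ly = 172.6 ly.

173 ly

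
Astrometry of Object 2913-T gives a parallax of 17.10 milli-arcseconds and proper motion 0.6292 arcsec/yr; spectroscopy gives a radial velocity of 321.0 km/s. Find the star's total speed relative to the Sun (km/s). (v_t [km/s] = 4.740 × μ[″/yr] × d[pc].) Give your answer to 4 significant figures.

365.3 km/s

d = 1/p = 1/0.01710″ = 58.48 pc.
v_t = 4.740 μ d = 4.740 × 0.6292 × 58.48 = 174.41 km/s.
v = √(v_r² + v_t²) = √(321.0² + 174.41²) = √133460 = 365.32 km/s.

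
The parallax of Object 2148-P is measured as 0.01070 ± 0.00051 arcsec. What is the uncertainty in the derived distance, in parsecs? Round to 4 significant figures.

d = 1/p, so σ_d = σ_p / p².
σ_d = 0.000510 / (0.01070)² = 0.000510 / 0.00011449 = 4.4545 pc.

4.455 pc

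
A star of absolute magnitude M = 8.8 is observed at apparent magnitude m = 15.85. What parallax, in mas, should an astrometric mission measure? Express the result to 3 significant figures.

m − M = 15.85 − 8.8 = 7.05.
d = 10^((m−M)/5 + 1) = 10^2.410 = 257.04 pc.
p = 1/d = 1/257.04 = 0.0038904 arcsec = 3.8904 mas.

3.89 mas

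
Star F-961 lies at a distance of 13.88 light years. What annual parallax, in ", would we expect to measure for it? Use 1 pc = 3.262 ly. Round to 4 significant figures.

d = 13.88 ly ÷ 3.262 = 4.2551 pc.
p = 1/d = 1/4.2551 = 0.23501 arcsec.

0.2350 "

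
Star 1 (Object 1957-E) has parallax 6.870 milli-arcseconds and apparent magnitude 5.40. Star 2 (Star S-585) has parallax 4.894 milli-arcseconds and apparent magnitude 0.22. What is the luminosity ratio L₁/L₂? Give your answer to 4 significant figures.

L₁/L₂ = 0.004299

d₁ = 1/p₁ = 1/0.006870″ = 145.56 pc; d₂ = 1/p₂ = 1/0.004894″ = 204.33 pc.
M₁ = m₁ − 5 log₁₀ d₁ + 5 = 5.40 − 10.8152 + 5 = -0.4152.
M₂ = 0.22 − 11.5517 + 5 = -6.3317.
L₁/L₂ = 10^(0.4(M₂ − M₁)) = 10^(0.4 × (-5.9165)) = 10^(-2.36660) = 0.0042993.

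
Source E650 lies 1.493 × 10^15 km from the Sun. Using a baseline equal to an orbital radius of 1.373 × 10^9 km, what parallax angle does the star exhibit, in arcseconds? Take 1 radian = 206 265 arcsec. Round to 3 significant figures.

0.190 arcsec

θ ≈ B/d = (1.373 × 10^9) / (1.493 × 10^15) = 9.1962 × 10^-7 rad.
In arcseconds: 9.1962 × 10^-7 × 206265 = 0.18969″.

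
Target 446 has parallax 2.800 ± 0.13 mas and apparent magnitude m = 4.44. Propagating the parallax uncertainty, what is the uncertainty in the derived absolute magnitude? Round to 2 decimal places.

M = m − 5 log₁₀ d + 5 = m + 5 log₁₀ p + 5, so ∂M/∂p = 5/(p ln 10).
σ_M = (5/ln 10) · (σ_p/p) = 2.1715 × 0.13/2.800 = 2.1715 × 0.046429 = 0.10082.

σ_M = 0.10 mag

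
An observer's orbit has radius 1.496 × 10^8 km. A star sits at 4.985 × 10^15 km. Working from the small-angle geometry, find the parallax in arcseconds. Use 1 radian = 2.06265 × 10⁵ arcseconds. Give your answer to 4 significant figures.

θ ≈ B/d = (1.496 × 10^8) / (4.985 × 10^15) = 3.0010 × 10^-8 rad.
In arcseconds: 3.0010 × 10^-8 × 206265 = 0.00619″.

0.006190 arcsec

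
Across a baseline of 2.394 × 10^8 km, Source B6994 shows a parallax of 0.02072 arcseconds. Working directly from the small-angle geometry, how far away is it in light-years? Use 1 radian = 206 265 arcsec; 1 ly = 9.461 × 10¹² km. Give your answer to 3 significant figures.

θ = 0.02072″ = 0.02072/206265 = 1.0045 × 10^-7 rad.
d = B/θ = (2.394 × 10^8) / (1.0045 × 10^-7) = 2.3833 × 10^15 km = (2.3833 × 10^15) / (9.461 × 10^12) ly = 251.91 ly.

252 ly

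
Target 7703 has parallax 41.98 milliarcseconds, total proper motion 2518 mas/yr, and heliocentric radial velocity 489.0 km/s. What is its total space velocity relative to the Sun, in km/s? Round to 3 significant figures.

566 km/s

d = 1/p = 1/0.04198″ = 23.821 pc.
μ = 2518 mas/yr = 2.518 ″/yr.
v_t = 4.740 μ d = 4.740 × 2.518 × 23.821 = 284.31 km/s.
v = √(v_r² + v_t²) = √(489.0² + 284.31²) = √319953 = 565.64 km/s.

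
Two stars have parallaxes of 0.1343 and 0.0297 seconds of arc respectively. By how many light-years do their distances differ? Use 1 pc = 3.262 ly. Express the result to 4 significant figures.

85.54 ly

d_A = 1/0.1343″ = 7.446 pc; d_B = 1/0.02970″ = 33.67 pc.
|d_B − d_A| = |33.67 − 7.446| = 26.224 pc = 26.224 × 3.262 ly = 85.543 ly.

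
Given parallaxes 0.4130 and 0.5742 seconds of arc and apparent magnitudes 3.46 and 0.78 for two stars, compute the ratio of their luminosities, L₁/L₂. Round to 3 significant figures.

L₁/L₂ = 0.164

d₁ = 1/p₁ = 1/0.4130″ = 2.4213 pc; d₂ = 1/p₂ = 1/0.5742″ = 1.7416 pc.
M₁ = m₁ − 5 log₁₀ d₁ + 5 = 3.46 − 1.9202 + 5 = 6.5398.
M₂ = 0.78 − 1.2047 + 5 = 4.5753.
L₁/L₂ = 10^(0.4(M₂ − M₁)) = 10^(0.4 × (-1.9645)) = 10^(-0.78580) = 0.16376.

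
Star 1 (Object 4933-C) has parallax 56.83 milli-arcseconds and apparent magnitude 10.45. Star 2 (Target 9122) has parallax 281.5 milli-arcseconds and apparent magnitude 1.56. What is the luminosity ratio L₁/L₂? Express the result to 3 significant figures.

d₁ = 1/p₁ = 1/0.05683″ = 17.596 pc; d₂ = 1/p₂ = 1/0.2815″ = 3.5524 pc.
M₁ = m₁ − 5 log₁₀ d₁ + 5 = 10.45 − 6.2271 + 5 = 9.2229.
M₂ = 1.56 − 2.7526 + 5 = 3.8074.
L₁/L₂ = 10^(0.4(M₂ − M₁)) = 10^(0.4 × (-5.4155)) = 10^(-2.16620) = 0.0068202.

L₁/L₂ = 0.00682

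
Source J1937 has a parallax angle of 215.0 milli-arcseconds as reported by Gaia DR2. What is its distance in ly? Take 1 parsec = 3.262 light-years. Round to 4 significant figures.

15.17 ly

p = 215.0 milli-arcseconds = 0.2150 arcsec.
d = 1/p = 1/0.2150 = 4.6512 pc.
In light-years: 4.6512 × 3.262 = 15.172 ly.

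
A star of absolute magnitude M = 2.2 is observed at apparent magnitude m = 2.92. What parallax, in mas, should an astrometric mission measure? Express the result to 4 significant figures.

m − M = 2.92 − 2.2 = 0.72.
d = 10^((m−M)/5 + 1) = 10^1.144 = 13.932 pc.
p = 1/d = 1/13.932 = 0.071777 arcsec = 71.777 mas.

71.78 mas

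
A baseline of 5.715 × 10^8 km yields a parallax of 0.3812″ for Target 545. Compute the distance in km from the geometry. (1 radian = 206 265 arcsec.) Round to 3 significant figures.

θ = 0.3812″ = 0.3812/206265 = 1.8481 × 10^-6 rad.
d = B/θ = (5.715 × 10^8) / (1.8481 × 10^-6) = 3.0924 × 10^14 km.

3.09 × 10^14 km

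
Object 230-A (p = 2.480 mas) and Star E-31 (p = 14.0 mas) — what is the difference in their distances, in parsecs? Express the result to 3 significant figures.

d_A = 1/0.002480″ = 403.23 pc; d_B = 1/0.01400″ = 71.429 pc.
|d_B − d_A| = |71.429 − 403.23| = 331.8 pc.

332 pc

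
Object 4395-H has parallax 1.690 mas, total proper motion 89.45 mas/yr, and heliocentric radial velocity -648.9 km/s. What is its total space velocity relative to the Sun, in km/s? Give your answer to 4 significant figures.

695.7 km/s

d = 1/p = 1/0.001690″ = 591.72 pc.
μ = 89.45 mas/yr = 0.08945 ″/yr.
v_t = 4.740 μ d = 4.740 × 0.08945 × 591.72 = 250.89 km/s.
v = √(v_r² + v_t²) = √((-648.9)² + 250.89²) = √484017 = 695.71 km/s.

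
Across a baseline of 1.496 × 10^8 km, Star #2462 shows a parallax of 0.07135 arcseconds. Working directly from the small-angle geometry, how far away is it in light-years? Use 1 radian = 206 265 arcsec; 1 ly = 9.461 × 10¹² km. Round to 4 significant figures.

θ = 0.07135″ = 0.07135/206265 = 3.4591 × 10^-7 rad.
d = B/θ = (1.496 × 10^8) / (3.4591 × 10^-7) = 4.3248 × 10^14 km = (4.3248 × 10^14) / (9.461 × 10^12) ly = 45.712 ly.

45.71 ly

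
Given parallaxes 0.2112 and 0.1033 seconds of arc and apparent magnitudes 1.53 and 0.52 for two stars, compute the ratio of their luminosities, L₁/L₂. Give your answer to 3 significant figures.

d₁ = 1/p₁ = 1/0.2112″ = 4.7348 pc; d₂ = 1/p₂ = 1/0.1033″ = 9.6805 pc.
M₁ = m₁ − 5 log₁₀ d₁ + 5 = 1.53 − 3.3765 + 5 = 3.1535.
M₂ = 0.52 − 4.9295 + 5 = 0.5905.
L₁/L₂ = 10^(0.4(M₂ − M₁)) = 10^(0.4 × (-2.5630)) = 10^(-1.02520) = 0.094363.

L₁/L₂ = 0.0944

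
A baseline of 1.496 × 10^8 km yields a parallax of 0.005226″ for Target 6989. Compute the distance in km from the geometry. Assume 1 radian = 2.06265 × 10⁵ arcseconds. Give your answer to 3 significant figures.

5.90 × 10^15 km

θ = 0.005226″ = 0.005226/206265 = 2.5336 × 10^-8 rad.
d = B/θ = (1.496 × 10^8) / (2.5336 × 10^-8) = 5.9046 × 10^15 km.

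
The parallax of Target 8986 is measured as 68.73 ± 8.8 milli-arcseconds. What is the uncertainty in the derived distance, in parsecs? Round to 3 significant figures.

1.86 pc

d = 1/p, so σ_d = σ_p / p².
σ_d = 0.00880 / (0.06873)² = 0.00880 / 0.0047238 = 1.8629 pc.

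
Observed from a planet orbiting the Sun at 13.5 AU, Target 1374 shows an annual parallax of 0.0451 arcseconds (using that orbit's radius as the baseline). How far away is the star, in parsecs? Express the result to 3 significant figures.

299 pc

With baseline B (in AU) and parallax p (in arcsec), d = B/p parsecs.
d = 13.5 / 0.0451 = 299.33 pc.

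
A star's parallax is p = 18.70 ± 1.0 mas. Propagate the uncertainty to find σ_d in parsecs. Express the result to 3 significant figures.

d = 1/p, so σ_d = σ_p / p².
σ_d = 0.00100 / (0.01870)² = 0.00100 / 0.00034969 = 2.8597 pc.

2.86 pc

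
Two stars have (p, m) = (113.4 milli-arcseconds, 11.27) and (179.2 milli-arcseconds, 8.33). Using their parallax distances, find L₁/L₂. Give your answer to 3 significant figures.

L₁/L₂ = 0.167

d₁ = 1/p₁ = 1/0.1134″ = 8.8183 pc; d₂ = 1/p₂ = 1/0.1792″ = 5.5804 pc.
M₁ = m₁ − 5 log₁₀ d₁ + 5 = 11.27 − 4.7269 + 5 = 11.5431.
M₂ = 8.33 − 3.7333 + 5 = 9.5967.
L₁/L₂ = 10^(0.4(M₂ − M₁)) = 10^(0.4 × (-1.9464)) = 10^(-0.77856) = 0.16651.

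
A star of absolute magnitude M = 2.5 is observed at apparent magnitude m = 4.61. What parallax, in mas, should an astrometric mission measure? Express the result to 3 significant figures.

m − M = 4.61 − 2.5 = 2.11.
d = 10^((m−M)/5 + 1) = 10^1.422 = 26.424 pc.
p = 1/d = 1/26.424 = 0.037844 arcsec = 37.844 mas.

37.8 mas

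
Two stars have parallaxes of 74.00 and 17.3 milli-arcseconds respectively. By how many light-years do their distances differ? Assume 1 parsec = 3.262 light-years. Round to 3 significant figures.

d_A = 1/0.07400″ = 13.514 pc; d_B = 1/0.01730″ = 57.803 pc.
|d_B − d_A| = |57.803 − 13.514| = 44.289 pc = 44.289 × 3.262 ly = 144.47 ly.

144 ly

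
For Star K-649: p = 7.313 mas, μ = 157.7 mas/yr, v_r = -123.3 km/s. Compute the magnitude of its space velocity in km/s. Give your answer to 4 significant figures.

d = 1/p = 1/0.007313″ = 136.74 pc.
μ = 157.7 mas/yr = 0.1577 ″/yr.
v_t = 4.740 μ d = 4.740 × 0.1577 × 136.74 = 102.21 km/s.
v = √(v_r² + v_t²) = √((-123.3)² + 102.21²) = √25649.8 = 160.16 km/s.

160.2 km/s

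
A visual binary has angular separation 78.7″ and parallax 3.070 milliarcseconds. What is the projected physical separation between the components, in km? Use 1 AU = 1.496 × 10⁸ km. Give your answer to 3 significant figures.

3.84 × 10^12 km

d = 1/p = 1/0.003070″ = 325.73 pc.
At distance d (pc), an angle of θ arcsec spans θ·d AU: s = 78.7 × 325.73 = 25635 AU.
= 25635 × 1.496 × 10⁸ km = 3.8350 × 10^12 km.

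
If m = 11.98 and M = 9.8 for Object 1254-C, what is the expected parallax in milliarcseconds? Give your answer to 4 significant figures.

36.64 mas

m − M = 11.98 − 9.8 = 2.18.
d = 10^((m−M)/5 + 1) = 10^1.436 = 27.29 pc.
p = 1/d = 1/27.29 = 0.036643 arcsec = 36.643 mas.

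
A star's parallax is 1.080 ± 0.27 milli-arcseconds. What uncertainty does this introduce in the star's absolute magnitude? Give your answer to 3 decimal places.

M = m − 5 log₁₀ d + 5 = m + 5 log₁₀ p + 5, so ∂M/∂p = 5/(p ln 10).
σ_M = (5/ln 10) · (σ_p/p) = 2.1715 × 0.27/1.080 = 2.1715 × 0.25 = 0.54288.

σ_M = 0.543 mag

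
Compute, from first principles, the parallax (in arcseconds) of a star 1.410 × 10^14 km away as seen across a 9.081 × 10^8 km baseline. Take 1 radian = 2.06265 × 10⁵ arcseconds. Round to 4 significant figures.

θ ≈ B/d = (9.081 × 10^8) / (1.410 × 10^14) = 6.4404 × 10^-6 rad.
In arcseconds: 6.4404 × 10^-6 × 206265 = 1.3284″.

1.328 arcsec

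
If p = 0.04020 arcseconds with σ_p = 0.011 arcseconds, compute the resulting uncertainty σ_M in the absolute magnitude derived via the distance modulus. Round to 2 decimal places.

σ_M = 0.59 mag

M = m − 5 log₁₀ d + 5 = m + 5 log₁₀ p + 5, so ∂M/∂p = 5/(p ln 10).
σ_M = (5/ln 10) · (σ_p/p) = 2.1715 × 0.011/0.04020 = 2.1715 × 0.27363 = 0.59419.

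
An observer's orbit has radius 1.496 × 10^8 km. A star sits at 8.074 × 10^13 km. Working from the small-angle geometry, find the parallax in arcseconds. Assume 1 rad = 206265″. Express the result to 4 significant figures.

θ ≈ B/d = (1.496 × 10^8) / (8.074 × 10^13) = 1.8529 × 10^-6 rad.
In arcseconds: 1.8529 × 10^-6 × 206265 = 0.38219″.

0.3822 arcsec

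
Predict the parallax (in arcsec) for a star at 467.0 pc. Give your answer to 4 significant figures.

p = 1/d = 1/467 = 0.0021413 arcsec.

0.002141 arcsec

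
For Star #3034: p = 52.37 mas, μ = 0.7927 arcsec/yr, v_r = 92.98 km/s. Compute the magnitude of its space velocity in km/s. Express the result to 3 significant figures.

d = 1/p = 1/0.05237″ = 19.095 pc.
v_t = 4.740 μ d = 4.740 × 0.7927 × 19.095 = 71.748 km/s.
v = √(v_r² + v_t²) = √(92.98² + 71.748²) = √13793.1 = 117.44 km/s.

117 km/s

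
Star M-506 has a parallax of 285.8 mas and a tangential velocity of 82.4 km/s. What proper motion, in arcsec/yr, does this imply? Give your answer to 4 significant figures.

4.968 arcsec/yr

d = 1/p = 1/0.2858″ = 3.499 pc.
μ = v_t / (4.74 d) = 82.4 / (4.74 × 3.499) = 82.4 / 16.585 = 4.9683 ″/yr.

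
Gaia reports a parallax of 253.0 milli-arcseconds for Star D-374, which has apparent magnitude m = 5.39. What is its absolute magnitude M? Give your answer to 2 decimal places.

d = 1/p = 1/0.2530″ = 3.9526 pc.
m − M = 5 log₁₀(3.9526) − 5 = 2.9844 − 5 = -2.0156.
M = m − (m − M) = 5.39 − (-2.0156) = 7.41.

M = 7.41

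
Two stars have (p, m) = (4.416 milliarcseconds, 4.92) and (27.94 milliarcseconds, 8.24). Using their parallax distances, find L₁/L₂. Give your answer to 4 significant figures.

d₁ = 1/p₁ = 1/0.004416″ = 226.45 pc; d₂ = 1/p₂ = 1/0.02794″ = 35.791 pc.
M₁ = m₁ − 5 log₁₀ d₁ + 5 = 4.92 − 11.7749 + 5 = -1.8549.
M₂ = 8.24 − 7.7689 + 5 = 5.4711.
L₁/L₂ = 10^(0.4(M₂ − M₁)) = 10^(0.4 × 7.3260) = 10^2.93040 = 851.92.

L₁/L₂ = 851.9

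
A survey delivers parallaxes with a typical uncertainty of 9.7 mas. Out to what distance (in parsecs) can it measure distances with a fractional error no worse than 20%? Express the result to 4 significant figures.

σ_d/d = σ_p/p, so the condition is σ_p/p ≤ 0.20, i.e. p ≥ σ_p/0.20.
p_min = 9.7/0.20 = 48.5 mas = 0.0485 arcsec.
d_max = 1/p_min = 1/0.0485 = 20.619 pc.

20.62 pc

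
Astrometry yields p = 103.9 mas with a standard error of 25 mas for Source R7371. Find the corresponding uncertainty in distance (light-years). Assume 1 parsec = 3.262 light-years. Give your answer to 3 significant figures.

7.55 ly

d = 1/p, so σ_d = σ_p / p².
σ_d = 0.0250 / (0.1039)² = 0.0250 / 0.010795 = 2.3159 pc = 2.3159 × 3.262 ly = 7.5545 ly.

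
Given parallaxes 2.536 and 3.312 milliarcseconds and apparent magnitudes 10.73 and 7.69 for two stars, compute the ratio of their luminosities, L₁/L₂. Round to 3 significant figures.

d₁ = 1/p₁ = 1/0.002536″ = 394.32 pc; d₂ = 1/p₂ = 1/0.003312″ = 301.93 pc.
M₁ = m₁ − 5 log₁₀ d₁ + 5 = 10.73 − 12.9792 + 5 = 2.7508.
M₂ = 7.69 − 12.3995 + 5 = 0.2905.
L₁/L₂ = 10^(0.4(M₂ − M₁)) = 10^(0.4 × (-2.4603)) = 10^(-0.98412) = 0.10372.

L₁/L₂ = 0.104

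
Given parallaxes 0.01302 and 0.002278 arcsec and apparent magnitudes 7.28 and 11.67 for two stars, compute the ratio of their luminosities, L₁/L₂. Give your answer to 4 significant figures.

L₁/L₂ = 1.745

d₁ = 1/p₁ = 1/0.01302″ = 76.805 pc; d₂ = 1/p₂ = 1/0.002278″ = 438.98 pc.
M₁ = m₁ − 5 log₁₀ d₁ + 5 = 7.28 − 9.4269 + 5 = 2.8531.
M₂ = 11.67 − 13.2122 + 5 = 3.4578.
L₁/L₂ = 10^(0.4(M₂ − M₁)) = 10^(0.4 × 0.6047) = 10^0.24188 = 1.7453.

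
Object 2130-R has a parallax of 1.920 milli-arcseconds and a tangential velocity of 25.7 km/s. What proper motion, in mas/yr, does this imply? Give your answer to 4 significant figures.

10.41 mas/yr

d = 1/p = 1/0.001920″ = 520.83 pc.
μ = v_t / (4.74 d) = 25.7 / (4.74 × 520.83) = 25.7 / 2468.7 = 0.01041 ″/yr = 10.41 mas/yr.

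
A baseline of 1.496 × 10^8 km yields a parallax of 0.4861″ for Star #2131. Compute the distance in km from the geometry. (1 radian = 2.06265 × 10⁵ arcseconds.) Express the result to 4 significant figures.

6.348 × 10^13 km

θ = 0.4861″ = 0.4861/206265 = 2.3567 × 10^-6 rad.
d = B/θ = (1.496 × 10^8) / (2.3567 × 10^-6) = 6.3479 × 10^13 km.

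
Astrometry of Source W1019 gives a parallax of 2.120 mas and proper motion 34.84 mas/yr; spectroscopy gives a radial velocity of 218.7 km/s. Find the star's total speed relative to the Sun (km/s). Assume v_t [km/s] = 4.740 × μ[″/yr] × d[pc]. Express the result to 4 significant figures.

232.2 km/s

d = 1/p = 1/0.002120″ = 471.7 pc.
μ = 34.84 mas/yr = 0.03484 ″/yr.
v_t = 4.740 μ d = 4.740 × 0.03484 × 471.7 = 77.897 km/s.
v = √(v_r² + v_t²) = √(218.7² + 77.897²) = √53897.6 = 232.16 km/s.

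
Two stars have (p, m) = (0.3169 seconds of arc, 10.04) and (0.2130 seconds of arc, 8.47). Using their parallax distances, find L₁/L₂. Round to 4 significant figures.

d₁ = 1/p₁ = 1/0.3169″ = 3.1556 pc; d₂ = 1/p₂ = 1/0.2130″ = 4.6948 pc.
M₁ = m₁ − 5 log₁₀ d₁ + 5 = 10.04 − 2.4954 + 5 = 12.5446.
M₂ = 8.47 − 3.3581 + 5 = 10.1119.
L₁/L₂ = 10^(0.4(M₂ − M₁)) = 10^(0.4 × (-2.4327)) = 10^(-0.97308) = 0.10639.

L₁/L₂ = 0.1064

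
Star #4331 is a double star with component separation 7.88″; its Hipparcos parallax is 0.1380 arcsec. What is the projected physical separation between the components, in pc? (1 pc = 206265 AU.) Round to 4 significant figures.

0.0002768 pc

d = 1/p = 1/0.1380″ = 7.2464 pc.
At distance d (pc), an angle of θ arcsec spans θ·d AU: s = 7.88 × 7.2464 = 57.102 AU.
= 57.102 / 206265 = 0.00027684 pc.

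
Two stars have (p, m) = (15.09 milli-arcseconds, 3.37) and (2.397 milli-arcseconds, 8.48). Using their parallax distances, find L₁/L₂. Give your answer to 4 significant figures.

d₁ = 1/p₁ = 1/0.01509″ = 66.269 pc; d₂ = 1/p₂ = 1/0.002397″ = 417.19 pc.
M₁ = m₁ − 5 log₁₀ d₁ + 5 = 3.37 − 9.1066 + 5 = -0.7366.
M₂ = 8.48 − 13.1017 + 5 = 0.3783.
L₁/L₂ = 10^(0.4(M₂ − M₁)) = 10^(0.4 × 1.1149) = 10^0.44596 = 2.7923.

L₁/L₂ = 2.792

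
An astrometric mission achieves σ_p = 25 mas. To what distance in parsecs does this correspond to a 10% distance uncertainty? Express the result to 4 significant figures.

σ_d/d = σ_p/p, so the condition is σ_p/p ≤ 0.10, i.e. p ≥ σ_p/0.10.
p_min = 25/0.10 = 250 mas = 0.25 arcsec.
d_max = 1/p_min = 1/0.25 = 4 pc.

4.000 pc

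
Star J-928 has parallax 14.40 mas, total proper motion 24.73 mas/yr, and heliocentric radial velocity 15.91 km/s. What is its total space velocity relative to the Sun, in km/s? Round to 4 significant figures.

17.87 km/s

d = 1/p = 1/0.01440″ = 69.444 pc.
μ = 24.73 mas/yr = 0.02473 ″/yr.
v_t = 4.740 μ d = 4.740 × 0.02473 × 69.444 = 8.1402 km/s.
v = √(v_r² + v_t²) = √(15.91² + 8.1402²) = √319.391 = 17.872 km/s.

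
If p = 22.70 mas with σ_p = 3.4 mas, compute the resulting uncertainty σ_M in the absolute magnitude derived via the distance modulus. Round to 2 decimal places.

σ_M = 0.33 mag

M = m − 5 log₁₀ d + 5 = m + 5 log₁₀ p + 5, so ∂M/∂p = 5/(p ln 10).
σ_M = (5/ln 10) · (σ_p/p) = 2.1715 × 3.4/22.70 = 2.1715 × 0.14978 = 0.32525.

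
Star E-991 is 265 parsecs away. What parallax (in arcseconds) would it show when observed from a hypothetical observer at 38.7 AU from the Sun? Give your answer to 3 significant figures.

0.146 arcsec

p (arcsec) = B (AU) / d (pc).
p = 38.7 / 265 = 0.14604 arcsec.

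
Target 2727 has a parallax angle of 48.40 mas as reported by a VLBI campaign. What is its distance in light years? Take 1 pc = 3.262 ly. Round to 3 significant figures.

67.4 light years

p = 48.40 mas = 0.04840 arcsec.
d = 1/p = 1/0.04840 = 20.661 pc.
In light-years: 20.661 × 3.262 = 67.396 ly.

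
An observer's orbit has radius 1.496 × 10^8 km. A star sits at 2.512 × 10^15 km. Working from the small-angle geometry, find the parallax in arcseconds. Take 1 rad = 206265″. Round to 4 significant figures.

0.01228 arcsec

θ ≈ B/d = (1.496 × 10^8) / (2.512 × 10^15) = 5.9554 × 10^-8 rad.
In arcseconds: 5.9554 × 10^-8 × 206265 = 0.012284″.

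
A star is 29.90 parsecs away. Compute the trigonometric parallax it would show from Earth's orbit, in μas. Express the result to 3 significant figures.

p = 1/d = 1/29.9 = 0.033445 arcsec.
= 0.033445 × 10⁶ = 33445 μas.

33400 μas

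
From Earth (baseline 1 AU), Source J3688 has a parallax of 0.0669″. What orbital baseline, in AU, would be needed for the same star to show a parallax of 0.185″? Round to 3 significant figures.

2.77 AU

Parallax scales linearly with baseline: p ∝ B, so B = p_target / p_Earth × 1 AU.
B = 0.185 / 0.0669 = 2.7653 AU.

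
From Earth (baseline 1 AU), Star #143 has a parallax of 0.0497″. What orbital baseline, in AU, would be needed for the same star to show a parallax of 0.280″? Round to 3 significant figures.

5.63 AU

Parallax scales linearly with baseline: p ∝ B, so B = p_target / p_Earth × 1 AU.
B = 0.280 / 0.0497 = 5.6338 AU.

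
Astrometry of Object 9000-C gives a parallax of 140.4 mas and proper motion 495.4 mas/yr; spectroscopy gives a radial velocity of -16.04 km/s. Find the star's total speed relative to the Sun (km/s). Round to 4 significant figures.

23.17 km/s

d = 1/p = 1/0.1404″ = 7.1225 pc.
μ = 495.4 mas/yr = 0.4954 ″/yr.
v_t = 4.740 μ d = 4.740 × 0.4954 × 7.1225 = 16.725 km/s.
v = √(v_r² + v_t²) = √((-16.04)² + 16.725²) = √537.007 = 23.173 km/s.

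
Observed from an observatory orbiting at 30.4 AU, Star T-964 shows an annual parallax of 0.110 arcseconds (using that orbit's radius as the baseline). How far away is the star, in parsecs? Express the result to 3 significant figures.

With baseline B (in AU) and parallax p (in arcsec), d = B/p parsecs.
d = 30.4 / 0.110 = 276.36 pc.

276 pc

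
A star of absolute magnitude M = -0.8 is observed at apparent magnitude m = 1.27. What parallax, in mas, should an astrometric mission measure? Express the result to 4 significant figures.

m − M = 1.27 − (-0.8) = 2.07.
d = 10^((m−M)/5 + 1) = 10^1.414 = 25.942 pc.
p = 1/d = 1/25.942 = 0.038548 arcsec = 38.548 mas.

38.55 mas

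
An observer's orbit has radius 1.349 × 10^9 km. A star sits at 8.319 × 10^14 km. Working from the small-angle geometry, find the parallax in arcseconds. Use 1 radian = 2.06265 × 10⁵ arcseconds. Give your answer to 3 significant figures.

0.334 arcsec

θ ≈ B/d = (1.349 × 10^9) / (8.319 × 10^14) = 1.6216 × 10^-6 rad.
In arcseconds: 1.6216 × 10^-6 × 206265 = 0.33448″.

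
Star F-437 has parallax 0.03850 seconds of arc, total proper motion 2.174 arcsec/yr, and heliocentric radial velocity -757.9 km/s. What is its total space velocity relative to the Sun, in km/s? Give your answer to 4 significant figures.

803.8 km/s

d = 1/p = 1/0.03850″ = 25.974 pc.
v_t = 4.740 μ d = 4.740 × 2.174 × 25.974 = 267.66 km/s.
v = √(v_r² + v_t²) = √((-757.9)² + 267.66²) = √646054 = 803.77 km/s.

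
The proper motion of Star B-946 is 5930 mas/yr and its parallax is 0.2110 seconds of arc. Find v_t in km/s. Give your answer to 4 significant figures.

133.2 km/s

d = 1/p = 1/0.2110″ = 4.7393 pc.
μ = 5930 mas/yr = 5.93 ″/yr.
v_t = 4.74 × μ × d = 4.74 × 5.93 × 4.7393 = 133.21 km/s.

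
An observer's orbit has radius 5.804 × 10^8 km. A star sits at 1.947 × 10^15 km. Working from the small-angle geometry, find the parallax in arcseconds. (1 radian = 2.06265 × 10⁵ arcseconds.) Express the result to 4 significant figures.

0.06149 arcsec

θ ≈ B/d = (5.804 × 10^8) / (1.947 × 10^15) = 2.9810 × 10^-7 rad.
In arcseconds: 2.9810 × 10^-7 × 206265 = 0.061488″.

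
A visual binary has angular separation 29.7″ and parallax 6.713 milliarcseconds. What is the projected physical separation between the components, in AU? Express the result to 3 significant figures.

4420 AU

d = 1/p = 1/0.006713″ = 148.96 pc.
At distance d (pc), an angle of θ arcsec spans θ·d AU: s = 29.7 × 148.96 = 4424.1 AU.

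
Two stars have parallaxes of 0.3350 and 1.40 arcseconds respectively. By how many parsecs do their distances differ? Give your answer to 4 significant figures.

2.271 pc

d_A = 1/0.3350″ = 2.9851 pc; d_B = 1/1.400″ = 0.71429 pc.
|d_B − d_A| = |0.71429 − 2.9851| = 2.2708 pc.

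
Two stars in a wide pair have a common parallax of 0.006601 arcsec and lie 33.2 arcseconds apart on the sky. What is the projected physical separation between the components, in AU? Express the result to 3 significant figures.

5030 AU

d = 1/p = 1/0.006601″ = 151.49 pc.
At distance d (pc), an angle of θ arcsec spans θ·d AU: s = 33.2 × 151.49 = 5029.5 AU.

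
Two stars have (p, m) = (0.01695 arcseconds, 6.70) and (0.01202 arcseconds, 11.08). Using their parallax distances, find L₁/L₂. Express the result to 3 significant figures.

L₁/L₂ = 28.4

d₁ = 1/p₁ = 1/0.01695″ = 58.997 pc; d₂ = 1/p₂ = 1/0.01202″ = 83.195 pc.
M₁ = m₁ − 5 log₁₀ d₁ + 5 = 6.70 − 8.8541 + 5 = 2.8459.
M₂ = 11.08 − 9.6005 + 5 = 6.4795.
L₁/L₂ = 10^(0.4(M₂ − M₁)) = 10^(0.4 × 3.6336) = 10^1.45344 = 28.408.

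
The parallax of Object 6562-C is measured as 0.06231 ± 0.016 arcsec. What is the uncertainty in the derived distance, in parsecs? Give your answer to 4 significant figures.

d = 1/p, so σ_d = σ_p / p².
σ_d = 0.0160 / (0.06231)² = 0.0160 / 0.0038825 = 4.1211 pc.

4.121 pc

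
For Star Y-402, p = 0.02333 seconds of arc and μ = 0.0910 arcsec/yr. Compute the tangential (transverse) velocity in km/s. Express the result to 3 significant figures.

18.5 km/s

d = 1/p = 1/0.02333″ = 42.863 pc.
v_t = 4.74 × μ × d = 4.74 × 0.0910 × 42.863 = 18.489 km/s.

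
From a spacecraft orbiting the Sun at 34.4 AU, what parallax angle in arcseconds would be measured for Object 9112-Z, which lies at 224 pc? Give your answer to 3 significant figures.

0.154 arcsec

p (arcsec) = B (AU) / d (pc).
p = 34.4 / 224 = 0.15357 arcsec.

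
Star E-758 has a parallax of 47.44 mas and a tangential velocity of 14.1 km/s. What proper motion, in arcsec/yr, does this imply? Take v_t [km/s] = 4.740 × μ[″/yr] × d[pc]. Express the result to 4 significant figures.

d = 1/p = 1/0.04744″ = 21.079 pc.
μ = v_t / (4.74 d) = 14.1 / (4.74 × 21.079) = 14.1 / 99.914 = 0.14112 ″/yr.

0.1411 arcsec/yr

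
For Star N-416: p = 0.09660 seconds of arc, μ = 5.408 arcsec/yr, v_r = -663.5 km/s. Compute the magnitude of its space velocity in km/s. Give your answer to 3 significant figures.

715 km/s

d = 1/p = 1/0.09660″ = 10.352 pc.
v_t = 4.740 μ d = 4.740 × 5.408 × 10.352 = 265.36 km/s.
v = √(v_r² + v_t²) = √((-663.5)² + 265.36²) = √510648 = 714.6 km/s.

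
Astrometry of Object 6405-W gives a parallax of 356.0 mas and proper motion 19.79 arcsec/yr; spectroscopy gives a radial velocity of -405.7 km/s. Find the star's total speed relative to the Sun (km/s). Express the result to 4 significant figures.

483.8 km/s

d = 1/p = 1/0.3560″ = 2.809 pc.
v_t = 4.740 μ d = 4.740 × 19.79 × 2.809 = 263.5 km/s.
v = √(v_r² + v_t²) = √((-405.7)² + 263.5²) = √234025 = 483.76 km/s.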